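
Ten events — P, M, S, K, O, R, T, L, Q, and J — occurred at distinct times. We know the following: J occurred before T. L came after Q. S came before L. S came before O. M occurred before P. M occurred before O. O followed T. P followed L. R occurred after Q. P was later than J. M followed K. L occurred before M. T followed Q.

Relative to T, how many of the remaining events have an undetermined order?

Forced before T: J and Q; forced after T: O.
That leaves K, L, M, P, R, and S with no forced order relative to T — 6.

6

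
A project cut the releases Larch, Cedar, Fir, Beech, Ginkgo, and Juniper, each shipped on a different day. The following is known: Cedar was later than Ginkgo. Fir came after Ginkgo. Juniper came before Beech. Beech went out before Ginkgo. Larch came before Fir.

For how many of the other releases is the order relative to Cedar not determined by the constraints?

Forced before Cedar: Beech, Ginkgo, and Juniper.
That leaves Fir and Larch with no forced order relative to Cedar — 2.

2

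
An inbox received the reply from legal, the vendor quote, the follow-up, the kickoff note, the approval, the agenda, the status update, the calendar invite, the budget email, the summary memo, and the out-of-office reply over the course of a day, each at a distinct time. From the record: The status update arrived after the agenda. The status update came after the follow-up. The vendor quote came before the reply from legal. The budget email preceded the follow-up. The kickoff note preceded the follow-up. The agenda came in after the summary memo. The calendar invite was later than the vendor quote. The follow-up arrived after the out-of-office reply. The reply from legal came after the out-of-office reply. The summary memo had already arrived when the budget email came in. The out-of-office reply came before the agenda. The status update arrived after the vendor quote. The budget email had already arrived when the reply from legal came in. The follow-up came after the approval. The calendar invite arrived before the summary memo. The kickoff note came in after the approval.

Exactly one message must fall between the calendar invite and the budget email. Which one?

Tracing the constraints gives the calendar invite → the summary memo → the budget email, so the summary memo sits after the calendar invite and before the budget email.
No other message is forced both after the calendar invite and before the budget email.

the summary memo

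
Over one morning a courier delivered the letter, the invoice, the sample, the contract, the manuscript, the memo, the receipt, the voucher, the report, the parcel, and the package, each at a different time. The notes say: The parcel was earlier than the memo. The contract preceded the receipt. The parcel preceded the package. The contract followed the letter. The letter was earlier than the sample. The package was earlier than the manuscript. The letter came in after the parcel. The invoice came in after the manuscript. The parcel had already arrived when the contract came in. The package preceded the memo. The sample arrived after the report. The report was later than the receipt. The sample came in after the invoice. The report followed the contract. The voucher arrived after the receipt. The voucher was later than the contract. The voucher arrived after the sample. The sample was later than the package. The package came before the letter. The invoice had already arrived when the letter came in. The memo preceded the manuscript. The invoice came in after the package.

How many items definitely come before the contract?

Directly stated before the contract: the letter and the parcel.
The invoice reaches the contract via the invoice → the letter → the contract.
The manuscript reaches the contract via the manuscript → the invoice → the letter → the contract.
The memo reaches the contract via the memo → the manuscript → the invoice → the letter → the contract.
Likewise the package reaches the contract by chaining the stated constraints.
No chain forces the sample (or any of the others) ahead of the contract.
That's the invoice, the letter, the manuscript, the memo, the package, and the parcel — 6 in all.

6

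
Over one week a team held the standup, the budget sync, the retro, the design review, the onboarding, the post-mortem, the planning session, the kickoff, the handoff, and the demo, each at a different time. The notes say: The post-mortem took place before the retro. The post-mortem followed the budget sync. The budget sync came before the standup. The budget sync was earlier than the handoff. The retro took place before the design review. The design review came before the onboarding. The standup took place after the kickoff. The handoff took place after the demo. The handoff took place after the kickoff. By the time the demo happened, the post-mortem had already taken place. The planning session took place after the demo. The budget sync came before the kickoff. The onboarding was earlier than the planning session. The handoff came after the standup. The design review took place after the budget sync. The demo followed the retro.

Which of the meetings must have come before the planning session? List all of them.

the budget sync, the demo, the design review, the onboarding, the post-mortem, the retro

Directly stated before the planning session: the demo and the onboarding.
The budget sync reaches the planning session via the budget sync → the post-mortem → the demo → the planning session.
The design review reaches the planning session via the design review → the onboarding → the planning session.
The post-mortem reaches the planning session via the post-mortem → the demo → the planning session.
Likewise the retro reaches the planning session by chaining the stated constraints.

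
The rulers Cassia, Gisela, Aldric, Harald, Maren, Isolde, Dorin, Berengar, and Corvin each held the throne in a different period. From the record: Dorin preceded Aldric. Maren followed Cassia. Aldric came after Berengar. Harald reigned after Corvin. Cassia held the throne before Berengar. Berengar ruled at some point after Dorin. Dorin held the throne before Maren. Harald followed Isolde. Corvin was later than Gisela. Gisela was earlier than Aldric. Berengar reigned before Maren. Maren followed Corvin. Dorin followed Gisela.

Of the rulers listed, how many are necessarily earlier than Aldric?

Directly stated before Aldric: Berengar, Dorin, and Gisela.
Cassia reaches Aldric via Cassia → Berengar → Aldric.
No chain forces Maren (or any of the others) ahead of Aldric.
That's Berengar, Cassia, Dorin, and Gisela — 4 in all.

4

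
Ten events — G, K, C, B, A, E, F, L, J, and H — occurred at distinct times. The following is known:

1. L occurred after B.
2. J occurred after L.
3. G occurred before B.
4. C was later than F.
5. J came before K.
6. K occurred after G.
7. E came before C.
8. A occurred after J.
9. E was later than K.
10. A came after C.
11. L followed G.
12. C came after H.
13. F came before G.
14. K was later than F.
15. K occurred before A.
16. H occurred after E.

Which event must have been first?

F has a chain of constraints placing it before every other event, so F must be first.

F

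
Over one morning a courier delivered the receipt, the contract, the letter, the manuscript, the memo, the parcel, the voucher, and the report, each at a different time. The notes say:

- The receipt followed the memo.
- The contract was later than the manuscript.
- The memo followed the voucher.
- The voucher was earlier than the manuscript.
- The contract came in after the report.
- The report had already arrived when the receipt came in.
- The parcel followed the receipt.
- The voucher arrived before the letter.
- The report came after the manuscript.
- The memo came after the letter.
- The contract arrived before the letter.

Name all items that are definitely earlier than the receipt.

the contract, the letter, the manuscript, the memo, the report, the voucher

Directly stated before the receipt: the memo and the report.
The contract reaches the receipt via the contract → the letter → the memo → the receipt.
The letter reaches the receipt via the letter → the memo → the receipt.
The manuscript reaches the receipt via the manuscript → the report → the receipt.
Likewise the voucher reaches the receipt by chaining the stated constraints.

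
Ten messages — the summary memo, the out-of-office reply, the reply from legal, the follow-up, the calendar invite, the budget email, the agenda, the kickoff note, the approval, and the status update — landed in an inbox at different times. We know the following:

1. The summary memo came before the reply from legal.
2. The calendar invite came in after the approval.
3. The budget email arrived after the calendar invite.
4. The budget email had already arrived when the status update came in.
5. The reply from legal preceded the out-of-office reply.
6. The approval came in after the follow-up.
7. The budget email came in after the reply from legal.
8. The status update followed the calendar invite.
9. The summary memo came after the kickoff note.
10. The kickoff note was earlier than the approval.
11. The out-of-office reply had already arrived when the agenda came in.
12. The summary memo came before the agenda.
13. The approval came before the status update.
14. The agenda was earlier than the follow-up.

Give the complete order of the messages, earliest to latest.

The constraints fix every adjacent pair, so only one ordering works:
the kickoff note → the summary memo → the reply from legal → the out-of-office reply → the agenda → the follow-up → the approval → the calendar invite → the budget email → the status update.

the kickoff note, the summary memo, the reply from legal, the out-of-office reply, the agenda, the follow-up, the approval, the calendar invite, the budget email, the status update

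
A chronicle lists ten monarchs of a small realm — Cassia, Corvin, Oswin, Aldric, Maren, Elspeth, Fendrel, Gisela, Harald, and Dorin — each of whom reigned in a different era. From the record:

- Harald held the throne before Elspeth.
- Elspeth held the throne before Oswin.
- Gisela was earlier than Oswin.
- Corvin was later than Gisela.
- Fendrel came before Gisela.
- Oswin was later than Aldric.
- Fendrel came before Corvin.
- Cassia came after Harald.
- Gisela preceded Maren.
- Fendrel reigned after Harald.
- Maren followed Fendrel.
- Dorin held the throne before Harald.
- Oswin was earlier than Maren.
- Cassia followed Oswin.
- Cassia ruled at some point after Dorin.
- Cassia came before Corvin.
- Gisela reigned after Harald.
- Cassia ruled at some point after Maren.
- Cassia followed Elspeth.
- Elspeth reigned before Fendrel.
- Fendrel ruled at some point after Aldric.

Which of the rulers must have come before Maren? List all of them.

Directly stated before Maren: Fendrel, Gisela, and Oswin.
Aldric reaches Maren via Aldric → Fendrel → Maren.
Dorin reaches Maren via Dorin → Harald → Fendrel → Maren.
Elspeth reaches Maren via Elspeth → Fendrel → Maren.
Likewise Harald reaches Maren by chaining the stated constraints.
No chain forces Corvin (or any of the others) ahead of Maren.

Aldric, Dorin, Elspeth, Fendrel, Gisela, Harald, Oswin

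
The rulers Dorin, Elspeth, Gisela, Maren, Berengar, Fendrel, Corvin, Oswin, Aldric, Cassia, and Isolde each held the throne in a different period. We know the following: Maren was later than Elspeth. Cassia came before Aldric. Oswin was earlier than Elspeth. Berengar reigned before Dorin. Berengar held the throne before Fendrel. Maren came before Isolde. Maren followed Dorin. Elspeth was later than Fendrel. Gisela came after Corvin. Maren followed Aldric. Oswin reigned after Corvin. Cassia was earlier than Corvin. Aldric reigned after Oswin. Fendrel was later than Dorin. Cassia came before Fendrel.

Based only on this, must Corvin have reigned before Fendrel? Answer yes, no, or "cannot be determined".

cannot be determined

No chain of stated constraints runs from Corvin to Fendrel, and none runs from Fendrel to Corvin either.
So the relative order of Corvin and Fendrel is not fixed by the given facts.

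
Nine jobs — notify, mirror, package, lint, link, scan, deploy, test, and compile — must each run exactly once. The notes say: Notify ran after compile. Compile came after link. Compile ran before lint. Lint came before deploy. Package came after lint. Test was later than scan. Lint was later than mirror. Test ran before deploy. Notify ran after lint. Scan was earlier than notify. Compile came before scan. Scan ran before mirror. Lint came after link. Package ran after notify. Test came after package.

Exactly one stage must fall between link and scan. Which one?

compile

Tracing the constraints gives link → compile → scan, so compile sits after link and before scan.
No other stage is forced both after link and before scan.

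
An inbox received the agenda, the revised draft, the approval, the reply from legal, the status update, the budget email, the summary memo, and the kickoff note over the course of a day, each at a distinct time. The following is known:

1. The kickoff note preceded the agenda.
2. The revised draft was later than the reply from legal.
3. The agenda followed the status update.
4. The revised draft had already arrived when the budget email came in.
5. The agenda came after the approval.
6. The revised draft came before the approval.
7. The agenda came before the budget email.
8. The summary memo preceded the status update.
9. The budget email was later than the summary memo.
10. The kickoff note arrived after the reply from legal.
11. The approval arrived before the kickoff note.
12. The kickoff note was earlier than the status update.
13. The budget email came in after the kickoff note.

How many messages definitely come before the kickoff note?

3

Directly stated before the kickoff note: the approval and the reply from legal.
The revised draft reaches the kickoff note via the revised draft → the approval → the kickoff note.
No chain forces the status update (or any of the others) ahead of the kickoff note.
That's the approval, the reply from legal, and the revised draft — 3 in all.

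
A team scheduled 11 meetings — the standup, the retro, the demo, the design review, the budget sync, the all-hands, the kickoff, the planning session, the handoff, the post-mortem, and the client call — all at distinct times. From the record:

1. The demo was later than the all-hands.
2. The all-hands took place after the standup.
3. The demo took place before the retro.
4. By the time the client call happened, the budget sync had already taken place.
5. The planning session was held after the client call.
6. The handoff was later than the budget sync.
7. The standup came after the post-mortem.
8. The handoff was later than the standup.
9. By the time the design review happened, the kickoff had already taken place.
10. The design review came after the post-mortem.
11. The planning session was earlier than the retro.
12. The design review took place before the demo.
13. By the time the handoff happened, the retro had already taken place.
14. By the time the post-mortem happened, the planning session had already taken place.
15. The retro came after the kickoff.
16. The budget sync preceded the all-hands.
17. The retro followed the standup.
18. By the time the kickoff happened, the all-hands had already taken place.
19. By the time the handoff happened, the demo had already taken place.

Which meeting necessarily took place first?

the budget sync

The budget sync has a chain of constraints placing it before every other meeting, so the budget sync must be first.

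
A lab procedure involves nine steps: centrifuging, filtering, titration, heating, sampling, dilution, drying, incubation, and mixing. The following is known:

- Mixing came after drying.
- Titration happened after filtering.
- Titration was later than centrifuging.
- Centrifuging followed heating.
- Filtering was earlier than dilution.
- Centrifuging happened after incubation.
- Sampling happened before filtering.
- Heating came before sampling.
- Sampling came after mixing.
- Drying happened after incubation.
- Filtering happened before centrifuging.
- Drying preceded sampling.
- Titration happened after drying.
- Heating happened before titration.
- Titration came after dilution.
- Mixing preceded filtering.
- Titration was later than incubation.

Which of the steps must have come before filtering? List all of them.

drying, heating, incubation, mixing, sampling

Directly stated before filtering: mixing and sampling.
Drying reaches filtering via drying → mixing → filtering.
Heating reaches filtering via heating → sampling → filtering.
Incubation reaches filtering via incubation → drying → mixing → filtering.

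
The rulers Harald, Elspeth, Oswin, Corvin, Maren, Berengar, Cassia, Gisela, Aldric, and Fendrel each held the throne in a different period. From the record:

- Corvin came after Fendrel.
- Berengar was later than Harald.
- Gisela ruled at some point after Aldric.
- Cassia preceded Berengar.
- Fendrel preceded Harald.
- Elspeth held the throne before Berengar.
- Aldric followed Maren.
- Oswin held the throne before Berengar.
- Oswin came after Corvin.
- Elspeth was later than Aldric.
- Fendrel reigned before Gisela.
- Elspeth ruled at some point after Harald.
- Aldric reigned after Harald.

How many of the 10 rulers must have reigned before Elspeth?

Directly stated before Elspeth: Aldric and Harald.
Fendrel reaches Elspeth via Fendrel → Harald → Elspeth.
Maren reaches Elspeth via Maren → Aldric → Elspeth.
No chain forces Corvin (or any of the others) ahead of Elspeth.
That's Aldric, Fendrel, Harald, and Maren — 4 in all.

4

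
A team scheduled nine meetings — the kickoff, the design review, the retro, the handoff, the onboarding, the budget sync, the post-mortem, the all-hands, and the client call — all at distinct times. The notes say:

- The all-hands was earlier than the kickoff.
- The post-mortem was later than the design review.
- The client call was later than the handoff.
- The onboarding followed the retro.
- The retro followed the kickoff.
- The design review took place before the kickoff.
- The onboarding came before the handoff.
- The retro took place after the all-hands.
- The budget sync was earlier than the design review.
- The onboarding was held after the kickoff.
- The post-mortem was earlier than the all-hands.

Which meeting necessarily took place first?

The budget sync has a chain of constraints placing it before every other meeting, so the budget sync must be first.

the budget sync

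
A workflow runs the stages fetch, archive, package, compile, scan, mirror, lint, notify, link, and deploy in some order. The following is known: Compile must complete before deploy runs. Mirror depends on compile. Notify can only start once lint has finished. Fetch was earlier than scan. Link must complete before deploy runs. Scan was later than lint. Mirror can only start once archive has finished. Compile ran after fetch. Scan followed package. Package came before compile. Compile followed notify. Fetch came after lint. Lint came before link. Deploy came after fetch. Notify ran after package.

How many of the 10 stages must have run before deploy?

6

Directly stated before deploy: compile, fetch, and link.
Lint reaches deploy via lint → fetch → deploy.
Notify reaches deploy via notify → compile → deploy.
Package reaches deploy via package → compile → deploy.
That's compile, fetch, link, lint, notify, and package — 6 in all.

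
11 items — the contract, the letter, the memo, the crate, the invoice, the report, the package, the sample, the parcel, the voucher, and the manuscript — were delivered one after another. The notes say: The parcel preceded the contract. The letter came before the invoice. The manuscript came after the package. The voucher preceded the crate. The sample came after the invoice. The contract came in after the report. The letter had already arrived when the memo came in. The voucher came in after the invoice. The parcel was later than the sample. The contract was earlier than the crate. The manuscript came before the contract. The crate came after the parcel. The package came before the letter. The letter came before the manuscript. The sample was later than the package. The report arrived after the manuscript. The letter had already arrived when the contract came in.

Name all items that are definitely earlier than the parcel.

Directly stated before the parcel: the sample.
The invoice reaches the parcel via the invoice → the sample → the parcel.
The letter reaches the parcel via the letter → the invoice → the sample → the parcel.
The package reaches the parcel via the package → the sample → the parcel.

the invoice, the letter, the package, the sample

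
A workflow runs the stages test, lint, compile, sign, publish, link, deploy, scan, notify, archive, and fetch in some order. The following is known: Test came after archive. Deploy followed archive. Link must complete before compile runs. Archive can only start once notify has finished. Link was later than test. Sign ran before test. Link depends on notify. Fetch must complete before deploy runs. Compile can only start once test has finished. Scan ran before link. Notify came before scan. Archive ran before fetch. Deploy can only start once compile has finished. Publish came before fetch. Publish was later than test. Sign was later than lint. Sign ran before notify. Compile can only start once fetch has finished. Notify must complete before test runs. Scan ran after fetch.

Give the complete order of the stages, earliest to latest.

lint, sign, notify, archive, test, publish, fetch, scan, link, compile, deploy

The constraints fix every adjacent pair, so only one ordering works:
lint → sign → notify → archive → test → publish → fetch → scan → link → compile → deploy.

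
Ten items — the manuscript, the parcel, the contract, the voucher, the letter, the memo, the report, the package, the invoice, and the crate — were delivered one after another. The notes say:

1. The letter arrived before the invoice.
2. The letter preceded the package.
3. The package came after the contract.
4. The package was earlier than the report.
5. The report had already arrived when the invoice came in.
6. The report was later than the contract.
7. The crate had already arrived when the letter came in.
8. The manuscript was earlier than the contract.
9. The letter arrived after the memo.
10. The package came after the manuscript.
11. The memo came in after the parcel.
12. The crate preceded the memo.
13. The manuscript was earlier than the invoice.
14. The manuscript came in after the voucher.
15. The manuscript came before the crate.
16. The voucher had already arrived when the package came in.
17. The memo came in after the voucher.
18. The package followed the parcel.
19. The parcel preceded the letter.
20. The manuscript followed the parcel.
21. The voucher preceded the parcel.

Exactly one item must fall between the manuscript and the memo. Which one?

Tracing the constraints gives the manuscript → the crate → the memo, so the crate sits after the manuscript and before the memo.
No other item is forced both after the manuscript and before the memo.

the crate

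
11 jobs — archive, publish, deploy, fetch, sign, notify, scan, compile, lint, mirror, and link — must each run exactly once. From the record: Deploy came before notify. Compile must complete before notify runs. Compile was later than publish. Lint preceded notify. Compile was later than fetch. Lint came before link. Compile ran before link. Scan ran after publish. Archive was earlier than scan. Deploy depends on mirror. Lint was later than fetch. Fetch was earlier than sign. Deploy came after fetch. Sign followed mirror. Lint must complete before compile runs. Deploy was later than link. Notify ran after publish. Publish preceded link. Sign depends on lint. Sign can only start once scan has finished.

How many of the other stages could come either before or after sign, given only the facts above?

4

Forced before sign: archive, fetch, lint, mirror, publish, and scan.
That leaves compile, deploy, link, and notify with no forced order relative to sign — 4.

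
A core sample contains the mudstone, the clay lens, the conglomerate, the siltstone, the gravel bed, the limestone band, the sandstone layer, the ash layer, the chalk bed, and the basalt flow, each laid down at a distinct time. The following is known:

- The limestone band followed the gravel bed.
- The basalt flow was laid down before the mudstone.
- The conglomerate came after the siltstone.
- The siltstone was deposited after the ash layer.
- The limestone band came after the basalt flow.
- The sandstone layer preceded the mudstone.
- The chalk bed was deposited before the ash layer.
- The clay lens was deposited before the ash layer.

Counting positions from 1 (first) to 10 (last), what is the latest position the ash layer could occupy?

The ash layer must come before the conglomerate and the siltstone — 2 layers forced after it.
Everything else can be placed before the ash layer in some valid order, so the ash layer can sit as late as position 10 − 2 = 8.

8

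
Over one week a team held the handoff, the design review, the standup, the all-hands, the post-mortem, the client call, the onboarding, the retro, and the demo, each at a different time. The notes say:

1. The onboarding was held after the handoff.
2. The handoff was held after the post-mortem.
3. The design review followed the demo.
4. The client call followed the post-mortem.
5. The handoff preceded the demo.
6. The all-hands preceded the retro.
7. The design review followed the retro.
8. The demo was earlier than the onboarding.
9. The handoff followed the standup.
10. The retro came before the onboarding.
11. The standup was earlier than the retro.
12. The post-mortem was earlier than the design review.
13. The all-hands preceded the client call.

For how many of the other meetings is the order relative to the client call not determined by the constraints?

6

Forced before the client call: the all-hands and the post-mortem.
That leaves the demo, the design review, the handoff, the onboarding, the retro, and the standup with no forced order relative to the client call — 6.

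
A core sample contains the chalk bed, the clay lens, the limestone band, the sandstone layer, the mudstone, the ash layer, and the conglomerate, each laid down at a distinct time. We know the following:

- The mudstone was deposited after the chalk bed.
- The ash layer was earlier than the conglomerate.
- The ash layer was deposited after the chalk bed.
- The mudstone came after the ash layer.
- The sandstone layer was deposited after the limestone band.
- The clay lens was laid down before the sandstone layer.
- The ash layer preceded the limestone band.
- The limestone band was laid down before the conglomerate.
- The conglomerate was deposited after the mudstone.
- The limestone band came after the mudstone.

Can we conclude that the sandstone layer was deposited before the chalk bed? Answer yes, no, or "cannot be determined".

no

Tracing the constraints gives the chalk bed → the ash layer → the limestone band → the sandstone layer, so the chalk bed must come before the sandstone layer.
That means the sandstone layer cannot be before the chalk bed.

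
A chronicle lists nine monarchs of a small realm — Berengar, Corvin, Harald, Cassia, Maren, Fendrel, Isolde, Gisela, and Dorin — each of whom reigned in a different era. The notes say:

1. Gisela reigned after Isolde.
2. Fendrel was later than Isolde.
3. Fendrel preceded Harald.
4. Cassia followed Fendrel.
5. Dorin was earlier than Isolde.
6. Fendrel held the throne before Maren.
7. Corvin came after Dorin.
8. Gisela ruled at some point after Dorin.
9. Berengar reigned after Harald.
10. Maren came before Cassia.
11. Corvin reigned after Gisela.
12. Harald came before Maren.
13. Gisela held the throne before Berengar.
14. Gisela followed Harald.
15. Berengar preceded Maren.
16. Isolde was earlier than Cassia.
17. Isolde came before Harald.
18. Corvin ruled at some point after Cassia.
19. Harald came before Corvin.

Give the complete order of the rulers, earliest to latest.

Dorin, Isolde, Fendrel, Harald, Gisela, Berengar, Maren, Cassia, Corvin

The constraints fix every adjacent pair, so only one ordering works:
Dorin → Isolde → Fendrel → Harald → Gisela → Berengar → Maren → Cassia → Corvin.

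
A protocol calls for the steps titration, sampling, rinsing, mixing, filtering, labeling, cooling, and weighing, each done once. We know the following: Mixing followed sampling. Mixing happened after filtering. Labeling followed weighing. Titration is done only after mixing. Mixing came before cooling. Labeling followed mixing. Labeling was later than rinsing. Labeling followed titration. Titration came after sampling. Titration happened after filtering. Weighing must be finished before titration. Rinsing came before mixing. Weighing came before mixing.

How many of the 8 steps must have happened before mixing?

Directly stated before mixing: filtering, rinsing, sampling, and weighing.
That's filtering, rinsing, sampling, and weighing — 4 in all.

4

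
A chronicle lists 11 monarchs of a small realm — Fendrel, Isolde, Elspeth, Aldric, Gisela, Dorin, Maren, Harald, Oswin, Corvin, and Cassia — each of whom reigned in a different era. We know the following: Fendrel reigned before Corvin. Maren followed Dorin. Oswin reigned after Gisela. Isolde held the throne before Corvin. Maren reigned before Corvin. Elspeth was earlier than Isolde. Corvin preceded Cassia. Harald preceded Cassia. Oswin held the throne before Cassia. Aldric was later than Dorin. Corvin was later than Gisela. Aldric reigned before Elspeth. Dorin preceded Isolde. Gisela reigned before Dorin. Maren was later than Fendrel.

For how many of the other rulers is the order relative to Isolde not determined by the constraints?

Forced before Isolde: Aldric, Dorin, Elspeth, and Gisela; forced after Isolde: Cassia and Corvin.
That leaves Fendrel, Harald, Maren, and Oswin with no forced order relative to Isolde — 4.

4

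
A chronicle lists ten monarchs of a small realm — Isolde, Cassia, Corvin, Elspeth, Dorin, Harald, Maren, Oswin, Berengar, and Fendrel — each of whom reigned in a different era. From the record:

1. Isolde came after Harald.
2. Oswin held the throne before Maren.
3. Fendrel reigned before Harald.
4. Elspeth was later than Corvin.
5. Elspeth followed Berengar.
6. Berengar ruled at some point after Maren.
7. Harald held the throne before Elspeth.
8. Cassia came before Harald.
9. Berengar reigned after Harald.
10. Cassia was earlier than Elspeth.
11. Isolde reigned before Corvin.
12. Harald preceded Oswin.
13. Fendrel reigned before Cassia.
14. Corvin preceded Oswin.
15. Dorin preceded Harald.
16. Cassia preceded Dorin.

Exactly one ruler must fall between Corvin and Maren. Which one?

Oswin

Tracing the constraints gives Corvin → Oswin → Maren, so Oswin sits after Corvin and before Maren.
No other ruler is forced both after Corvin and before Maren.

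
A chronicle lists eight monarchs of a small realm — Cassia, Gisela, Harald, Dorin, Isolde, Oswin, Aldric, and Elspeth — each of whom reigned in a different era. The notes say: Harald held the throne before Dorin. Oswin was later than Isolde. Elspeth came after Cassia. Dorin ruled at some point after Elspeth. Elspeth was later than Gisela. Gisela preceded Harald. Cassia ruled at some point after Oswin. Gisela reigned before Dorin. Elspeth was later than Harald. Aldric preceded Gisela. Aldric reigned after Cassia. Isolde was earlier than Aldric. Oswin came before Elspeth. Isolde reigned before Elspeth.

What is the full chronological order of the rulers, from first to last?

The constraints fix every adjacent pair, so only one ordering works:
Isolde → Oswin → Cassia → Aldric → Gisela → Harald → Elspeth → Dorin.

Isolde, Oswin, Cassia, Aldric, Gisela, Harald, Elspeth, Dorin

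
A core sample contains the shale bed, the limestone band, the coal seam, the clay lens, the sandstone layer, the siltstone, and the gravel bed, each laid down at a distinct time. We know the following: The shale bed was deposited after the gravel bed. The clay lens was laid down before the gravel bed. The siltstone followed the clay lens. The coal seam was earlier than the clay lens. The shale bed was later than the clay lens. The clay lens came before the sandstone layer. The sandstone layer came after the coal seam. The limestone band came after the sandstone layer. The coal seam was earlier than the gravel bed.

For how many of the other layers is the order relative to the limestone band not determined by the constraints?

3

Forced before the limestone band: the clay lens, the coal seam, and the sandstone layer.
That leaves the gravel bed, the shale bed, and the siltstone with no forced order relative to the limestone band — 3.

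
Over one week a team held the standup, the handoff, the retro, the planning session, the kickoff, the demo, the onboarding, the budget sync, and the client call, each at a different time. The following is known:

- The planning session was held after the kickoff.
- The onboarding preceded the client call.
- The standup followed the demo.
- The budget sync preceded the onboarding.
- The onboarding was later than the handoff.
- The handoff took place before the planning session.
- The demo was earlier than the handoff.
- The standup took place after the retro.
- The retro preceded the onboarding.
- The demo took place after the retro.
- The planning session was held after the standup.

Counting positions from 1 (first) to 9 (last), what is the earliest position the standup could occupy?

The demo and the retro must both come before the standup — 2 forced predecessors.
Nothing else is forced ahead of the standup, so its earliest slot is position 2 + 1 = 3.

3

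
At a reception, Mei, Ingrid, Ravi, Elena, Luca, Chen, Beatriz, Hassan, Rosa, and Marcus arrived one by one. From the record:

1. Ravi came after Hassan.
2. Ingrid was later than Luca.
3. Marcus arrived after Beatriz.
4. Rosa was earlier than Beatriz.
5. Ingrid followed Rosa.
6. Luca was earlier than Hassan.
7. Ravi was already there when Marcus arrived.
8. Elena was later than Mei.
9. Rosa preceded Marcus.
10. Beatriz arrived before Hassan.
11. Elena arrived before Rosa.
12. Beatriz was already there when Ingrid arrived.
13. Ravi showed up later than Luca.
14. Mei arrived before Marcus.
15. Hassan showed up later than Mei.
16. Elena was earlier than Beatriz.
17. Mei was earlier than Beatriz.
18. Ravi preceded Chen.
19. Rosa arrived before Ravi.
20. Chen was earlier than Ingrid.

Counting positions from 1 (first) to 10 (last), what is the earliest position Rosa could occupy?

Elena and Mei must both come before Rosa — 2 forced predecessors.
Nothing else is forced ahead of Rosa, so their earliest slot is position 2 + 1 = 3.

3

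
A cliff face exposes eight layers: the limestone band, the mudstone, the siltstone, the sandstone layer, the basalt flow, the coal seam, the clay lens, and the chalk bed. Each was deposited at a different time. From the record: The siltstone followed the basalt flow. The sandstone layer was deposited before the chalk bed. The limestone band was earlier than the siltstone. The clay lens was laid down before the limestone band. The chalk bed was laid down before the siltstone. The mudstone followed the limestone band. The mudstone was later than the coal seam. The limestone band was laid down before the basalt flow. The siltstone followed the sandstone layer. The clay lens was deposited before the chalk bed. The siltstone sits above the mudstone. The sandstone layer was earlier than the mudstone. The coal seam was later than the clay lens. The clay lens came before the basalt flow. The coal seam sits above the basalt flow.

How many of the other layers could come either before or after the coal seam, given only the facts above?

2

Forced before the coal seam: the basalt flow, the clay lens, and the limestone band; forced after the coal seam: the mudstone and the siltstone.
That leaves the chalk bed and the sandstone layer with no forced order relative to the coal seam — 2.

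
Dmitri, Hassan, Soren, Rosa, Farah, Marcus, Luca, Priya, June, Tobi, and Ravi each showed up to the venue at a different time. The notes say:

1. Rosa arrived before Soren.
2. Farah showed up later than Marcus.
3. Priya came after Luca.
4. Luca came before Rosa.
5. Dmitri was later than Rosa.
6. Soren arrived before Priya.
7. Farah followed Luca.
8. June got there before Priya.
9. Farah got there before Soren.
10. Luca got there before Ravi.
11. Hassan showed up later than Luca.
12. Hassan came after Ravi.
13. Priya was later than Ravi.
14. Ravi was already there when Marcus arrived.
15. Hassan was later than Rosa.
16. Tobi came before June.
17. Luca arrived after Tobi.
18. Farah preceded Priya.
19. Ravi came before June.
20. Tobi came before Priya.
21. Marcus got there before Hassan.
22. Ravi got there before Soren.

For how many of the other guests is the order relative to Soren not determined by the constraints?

Forced before Soren: Farah, Luca, Marcus, Ravi, Rosa, and Tobi; forced after Soren: Priya.
That leaves Dmitri, Hassan, and June with no forced order relative to Soren — 3.

3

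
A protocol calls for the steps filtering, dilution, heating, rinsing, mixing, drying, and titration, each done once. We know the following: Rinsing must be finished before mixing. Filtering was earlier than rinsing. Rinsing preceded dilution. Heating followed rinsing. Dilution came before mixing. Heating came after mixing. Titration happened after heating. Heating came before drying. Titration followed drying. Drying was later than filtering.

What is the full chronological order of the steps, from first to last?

The constraints fix every adjacent pair, so only one ordering works:
filtering → rinsing → dilution → mixing → heating → drying → titration.

filtering, rinsing, dilution, mixing, heating, drying, titration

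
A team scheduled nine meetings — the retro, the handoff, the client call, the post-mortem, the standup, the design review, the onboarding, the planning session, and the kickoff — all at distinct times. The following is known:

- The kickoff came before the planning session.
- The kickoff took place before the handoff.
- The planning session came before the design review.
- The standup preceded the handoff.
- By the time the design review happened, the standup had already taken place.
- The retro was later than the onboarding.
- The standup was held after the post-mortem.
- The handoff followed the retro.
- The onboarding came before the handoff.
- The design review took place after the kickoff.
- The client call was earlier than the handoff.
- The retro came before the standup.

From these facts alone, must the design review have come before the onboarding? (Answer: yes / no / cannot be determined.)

no

Tracing the constraints gives the onboarding → the retro → the standup → the design review, so the onboarding must come before the design review.
That means the design review cannot be before the onboarding.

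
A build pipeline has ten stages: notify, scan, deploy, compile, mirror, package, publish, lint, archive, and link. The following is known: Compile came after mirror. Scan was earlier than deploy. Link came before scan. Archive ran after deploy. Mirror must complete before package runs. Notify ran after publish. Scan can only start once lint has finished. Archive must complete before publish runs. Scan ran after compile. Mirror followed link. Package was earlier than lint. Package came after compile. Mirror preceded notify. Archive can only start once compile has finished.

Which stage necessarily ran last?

notify

Every other stage has a chain of constraints placing it before notify, so notify is last.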